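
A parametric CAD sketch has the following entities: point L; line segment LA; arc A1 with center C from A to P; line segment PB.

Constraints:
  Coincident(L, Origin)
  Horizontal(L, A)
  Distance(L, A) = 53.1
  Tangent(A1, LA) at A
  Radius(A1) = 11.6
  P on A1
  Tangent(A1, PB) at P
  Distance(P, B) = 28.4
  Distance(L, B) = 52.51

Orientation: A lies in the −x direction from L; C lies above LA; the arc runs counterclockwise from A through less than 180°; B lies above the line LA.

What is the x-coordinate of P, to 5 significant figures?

-41.678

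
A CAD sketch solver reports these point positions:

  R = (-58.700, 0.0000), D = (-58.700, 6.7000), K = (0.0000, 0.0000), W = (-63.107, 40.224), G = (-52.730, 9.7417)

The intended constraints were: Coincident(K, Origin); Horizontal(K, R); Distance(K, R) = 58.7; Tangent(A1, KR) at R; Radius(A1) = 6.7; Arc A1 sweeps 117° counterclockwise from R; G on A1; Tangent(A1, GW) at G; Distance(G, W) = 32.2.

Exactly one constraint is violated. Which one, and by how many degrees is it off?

Tangent(A1, GW) at G — off by 8.20°.

K = (0.00, 0.00) ✓; K.y = 0.00, R.y = 0.00 ✓; |KR| = 58.70 ✓; ∠(DR, RK) = 90.00° ✓; |DR| = 6.700 ✓; bearing(D→G) − bearing(D→R) = 117.0° ✓; |DG| = 6.700 ✓; ∠(DG, GW) = 98.20° ✗; |GW| = 32.20 ✓.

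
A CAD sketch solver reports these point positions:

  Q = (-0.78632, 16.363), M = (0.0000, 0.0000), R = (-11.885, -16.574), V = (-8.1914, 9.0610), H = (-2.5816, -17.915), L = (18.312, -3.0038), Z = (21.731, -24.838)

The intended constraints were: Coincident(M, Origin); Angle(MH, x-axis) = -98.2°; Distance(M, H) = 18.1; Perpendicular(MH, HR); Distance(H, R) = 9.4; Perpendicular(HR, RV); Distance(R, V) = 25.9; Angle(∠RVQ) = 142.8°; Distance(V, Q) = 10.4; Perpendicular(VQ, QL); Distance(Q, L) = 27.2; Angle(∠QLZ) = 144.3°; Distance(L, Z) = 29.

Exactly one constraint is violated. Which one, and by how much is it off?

Distance(L, Z) = 29 — off by 6.90.

M = (0.00, 0.00) ✓; MH at -98.20° ✓; |MH| = 18.10 ✓; ∠(MH, HR) = 90.00° ✓; |HR| = 9.400 ✓; ∠(HR, RV) = 90.00° ✓; |RV| = 25.90 ✓; ∠RVQ = 142.8° ✓; |VQ| = 10.40 ✓; ∠(VQ, QL) = 90.00° ✓; |QL| = 27.20 ✓; ∠QLZ = 144.3° ✓; |LZ| = 22.10 ✗.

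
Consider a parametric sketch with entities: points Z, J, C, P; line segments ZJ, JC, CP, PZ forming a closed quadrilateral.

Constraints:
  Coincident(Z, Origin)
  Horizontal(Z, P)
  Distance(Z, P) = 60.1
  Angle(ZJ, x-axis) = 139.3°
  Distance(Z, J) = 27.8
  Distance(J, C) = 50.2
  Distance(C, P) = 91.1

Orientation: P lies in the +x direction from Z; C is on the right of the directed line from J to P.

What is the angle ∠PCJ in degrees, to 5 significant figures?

64.754°

Checks: Z = (0.00, 0.00) ✓; |JC| = 50.20 ✓; |CP| = 91.10 ✓.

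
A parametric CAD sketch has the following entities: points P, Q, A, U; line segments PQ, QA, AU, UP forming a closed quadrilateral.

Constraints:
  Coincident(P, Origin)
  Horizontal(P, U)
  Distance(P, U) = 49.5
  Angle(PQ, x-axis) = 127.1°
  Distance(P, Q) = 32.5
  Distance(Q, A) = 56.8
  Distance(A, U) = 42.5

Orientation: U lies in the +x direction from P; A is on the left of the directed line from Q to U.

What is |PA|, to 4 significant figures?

53.48

Checks: PQ at 127.1° ✓; |QA| = 56.80 ✓; |AU| = 42.50 ✓.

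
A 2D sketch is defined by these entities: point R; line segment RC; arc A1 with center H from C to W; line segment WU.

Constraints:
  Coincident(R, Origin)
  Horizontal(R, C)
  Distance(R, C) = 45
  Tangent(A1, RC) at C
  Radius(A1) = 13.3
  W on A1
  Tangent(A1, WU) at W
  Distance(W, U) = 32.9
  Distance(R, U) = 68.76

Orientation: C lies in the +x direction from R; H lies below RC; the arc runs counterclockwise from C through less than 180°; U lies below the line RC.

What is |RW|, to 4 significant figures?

38.56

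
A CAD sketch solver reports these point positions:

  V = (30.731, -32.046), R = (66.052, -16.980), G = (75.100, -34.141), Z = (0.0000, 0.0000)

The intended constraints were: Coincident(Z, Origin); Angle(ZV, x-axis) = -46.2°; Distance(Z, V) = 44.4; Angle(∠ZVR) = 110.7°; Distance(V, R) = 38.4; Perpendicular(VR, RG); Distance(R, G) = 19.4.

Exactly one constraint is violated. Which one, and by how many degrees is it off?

Perpendicular(VR, RG) — off by 4.70°.

Z = (0.00, 0.00) ✓; ZV at -46.20° ✓; |ZV| = 44.40 ✓; ∠ZVR = 110.7° ✓; |VR| = 38.40 ✓; ∠(VR, RG) = 85.30° ✗; |RG| = 19.40 ✓.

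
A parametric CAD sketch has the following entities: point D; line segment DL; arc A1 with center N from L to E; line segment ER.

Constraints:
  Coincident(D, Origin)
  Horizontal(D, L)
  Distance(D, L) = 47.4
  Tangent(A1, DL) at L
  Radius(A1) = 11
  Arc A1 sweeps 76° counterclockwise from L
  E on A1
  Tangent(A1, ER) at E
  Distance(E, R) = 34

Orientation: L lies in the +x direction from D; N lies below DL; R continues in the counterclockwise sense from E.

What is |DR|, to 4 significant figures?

50.20

D is at the origin; D and L share the same y with |DL| = 47.4 and L on the +x side, so L = (47.40, 0.000). Tangency of A1 to DL means the radius NL is perpendicular to DL, so N = L + (0, -11) = (47.40, -11.00). On A1, L sits at bearing 90° from N; a 76° counterclockwise sweep puts E at bearing 166°, so E = N + 11.0·(cos 166°, sin 166°) = (36.73, -8.339). A1 meets ER tangentially, so NE is at right angles to ER, so ER runs along (−sin 166°, cos 166°); with |ER| = 34.0, R = (28.50, -41.33). Then |DR| = |R − D| = 50.20.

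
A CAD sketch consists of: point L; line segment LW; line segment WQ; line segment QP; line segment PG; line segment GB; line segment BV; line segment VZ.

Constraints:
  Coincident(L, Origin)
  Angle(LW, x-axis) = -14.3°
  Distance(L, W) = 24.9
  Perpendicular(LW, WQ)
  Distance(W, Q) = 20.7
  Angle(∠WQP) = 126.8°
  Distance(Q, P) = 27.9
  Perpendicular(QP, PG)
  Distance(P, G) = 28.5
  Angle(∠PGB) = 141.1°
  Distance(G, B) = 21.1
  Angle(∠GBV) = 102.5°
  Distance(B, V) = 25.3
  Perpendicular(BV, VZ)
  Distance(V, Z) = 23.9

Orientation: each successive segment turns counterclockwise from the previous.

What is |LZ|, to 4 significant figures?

19.85

∠GBV = 102.5° gives BV at -24.70° from the x-axis; with |BV| = 25.3, V = (8.068, -13.47). BV ⟂ VZ, so VZ runs at 65.30°; with |VZ| = 23.9, Z = (18.05, 8.242). Then |LZ| = |Z − L| = 19.85.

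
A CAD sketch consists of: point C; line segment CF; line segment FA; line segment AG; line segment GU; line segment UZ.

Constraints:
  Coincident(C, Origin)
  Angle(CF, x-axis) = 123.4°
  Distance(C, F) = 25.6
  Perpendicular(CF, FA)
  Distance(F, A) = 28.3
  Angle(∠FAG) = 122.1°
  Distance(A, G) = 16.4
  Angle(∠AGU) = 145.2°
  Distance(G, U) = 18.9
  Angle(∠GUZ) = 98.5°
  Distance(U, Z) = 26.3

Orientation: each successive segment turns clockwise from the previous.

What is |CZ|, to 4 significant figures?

13.99

C is at the origin; CF runs at 123.4° with length 25.6, so F = (-14.09, 21.37). CF is perpendicular to FA, so FA runs at 33.40°; with |FA| = 28.3, A = (9.534, 36.95). ∠FAG = 122.1° gives AG at -24.50° from the x-axis; with |AG| = 16.4, G = (24.46, 30.15). ∠AGU = 145.2° gives GU at -59.30° from the x-axis; with |GU| = 18.9, U = (34.11, 13.90). ∠GUZ = 98.5° gives UZ at -140.8° from the x-axis; with |UZ| = 26.3, Z = (13.73, -2.724). Then |CZ| = |Z − C| = 13.99.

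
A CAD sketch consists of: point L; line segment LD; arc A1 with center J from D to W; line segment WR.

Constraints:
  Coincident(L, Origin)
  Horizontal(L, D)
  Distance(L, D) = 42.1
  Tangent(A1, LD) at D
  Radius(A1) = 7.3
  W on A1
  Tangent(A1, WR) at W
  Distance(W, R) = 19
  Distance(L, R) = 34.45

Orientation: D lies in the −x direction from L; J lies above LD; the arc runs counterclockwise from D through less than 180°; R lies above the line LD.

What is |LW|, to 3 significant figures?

35.8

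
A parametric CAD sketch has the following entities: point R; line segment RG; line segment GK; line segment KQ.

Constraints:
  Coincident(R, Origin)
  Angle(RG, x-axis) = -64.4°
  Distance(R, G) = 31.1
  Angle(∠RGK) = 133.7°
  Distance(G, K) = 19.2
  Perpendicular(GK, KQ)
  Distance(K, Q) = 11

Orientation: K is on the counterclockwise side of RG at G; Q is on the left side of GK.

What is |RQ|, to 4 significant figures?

42.28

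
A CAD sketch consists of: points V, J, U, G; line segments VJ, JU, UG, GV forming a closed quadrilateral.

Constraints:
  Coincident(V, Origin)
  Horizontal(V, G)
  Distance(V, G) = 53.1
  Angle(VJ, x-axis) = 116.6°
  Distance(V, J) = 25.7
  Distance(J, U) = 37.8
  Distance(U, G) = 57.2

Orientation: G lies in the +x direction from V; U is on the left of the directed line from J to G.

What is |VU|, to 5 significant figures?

49.380

Checks: |JU| = 37.80 ✓; |UG| = 57.20 ✓.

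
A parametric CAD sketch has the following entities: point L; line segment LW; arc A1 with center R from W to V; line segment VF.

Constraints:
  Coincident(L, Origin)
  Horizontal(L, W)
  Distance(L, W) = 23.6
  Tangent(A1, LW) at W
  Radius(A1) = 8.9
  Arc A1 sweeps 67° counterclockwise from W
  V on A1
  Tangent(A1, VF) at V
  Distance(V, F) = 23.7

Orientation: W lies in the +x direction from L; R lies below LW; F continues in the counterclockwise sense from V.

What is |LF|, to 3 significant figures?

27.9

On A1, W sits at bearing 90° from R; a 67° counterclockwise sweep puts V at bearing 157°, so V = R + 8.9·(cos 157°, sin 157°) = (15.4, -5.42). Tangency of A1 to VF means the radius RV is perpendicular to VF, so VF runs along (−sin 157°, cos 157°); with |VF| = 23.7, F = (6.15, -27.2). Then |LF| = |F − L| = 27.9.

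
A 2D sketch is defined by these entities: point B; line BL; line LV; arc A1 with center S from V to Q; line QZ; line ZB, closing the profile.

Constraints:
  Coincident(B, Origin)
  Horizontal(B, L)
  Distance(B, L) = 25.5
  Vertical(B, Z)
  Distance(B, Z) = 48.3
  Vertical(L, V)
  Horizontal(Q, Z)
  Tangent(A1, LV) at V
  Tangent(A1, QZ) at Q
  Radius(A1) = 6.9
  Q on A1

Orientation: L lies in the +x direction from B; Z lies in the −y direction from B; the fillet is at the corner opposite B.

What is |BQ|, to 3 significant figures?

51.8

B is at the origin; BL is horizontal with |BL| = 25.5 and L on the +x side, so L = (25.5, 0.00). BZ is vertical with |BZ| = 48.3 and Z on the −y side, so Z = (0.00, -48.3). The virtual corner opposite B is at (25.5, -48.3). A1 meets LV tangentially, so SV is at right angles to LV and tangency of A1 to QZ means the radius SQ is perpendicular to QZ, with radius 6.9, so the center S sits 6.9 in from both sides at S = (18.6, -41.4). That places the tangent points at V = (25.5, -41.4) on LV and Q = (18.6, -48.3) on QZ. Then |BQ| = |Q − B| = 51.8.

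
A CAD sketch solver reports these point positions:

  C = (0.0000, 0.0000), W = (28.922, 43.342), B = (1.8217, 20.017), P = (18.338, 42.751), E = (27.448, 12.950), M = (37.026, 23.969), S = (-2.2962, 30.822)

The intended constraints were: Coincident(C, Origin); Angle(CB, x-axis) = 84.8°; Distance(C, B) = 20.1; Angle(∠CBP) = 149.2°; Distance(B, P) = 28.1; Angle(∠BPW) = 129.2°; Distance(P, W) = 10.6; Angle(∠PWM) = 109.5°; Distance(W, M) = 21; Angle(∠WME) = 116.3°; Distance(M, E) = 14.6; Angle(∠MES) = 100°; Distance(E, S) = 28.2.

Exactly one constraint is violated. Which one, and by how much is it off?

Distance(E, S) = 28.2 — off by 6.50.

C = (0.00, 0.00) ✓; CB at 84.80° ✓; |CB| = 20.10 ✓; ∠CBP = 149.2° ✓; |BP| = 28.10 ✓; ∠BPW = 129.2° ✓; |PW| = 10.60 ✓; ∠PWM = 109.5° ✓; |WM| = 21.00 ✓; ∠WME = 116.3° ✓; |ME| = 14.60 ✓; ∠MES = 100.0° ✓; |ES| = 34.70 ✗.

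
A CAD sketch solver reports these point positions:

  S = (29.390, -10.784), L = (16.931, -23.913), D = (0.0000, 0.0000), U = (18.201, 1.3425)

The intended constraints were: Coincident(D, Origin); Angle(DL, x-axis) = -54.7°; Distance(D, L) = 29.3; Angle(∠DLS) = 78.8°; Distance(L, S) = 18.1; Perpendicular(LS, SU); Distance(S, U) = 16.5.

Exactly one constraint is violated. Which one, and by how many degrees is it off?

Perpendicular(LS, SU) — off by 3.80°.

D = (0.00, 0.00) ✓; DL at -54.70° ✓; |DL| = 29.30 ✓; ∠DLS = 78.80° ✓; |LS| = 18.10 ✓; ∠(LS, SU) = 86.20° ✗; |SU| = 16.50 ✓.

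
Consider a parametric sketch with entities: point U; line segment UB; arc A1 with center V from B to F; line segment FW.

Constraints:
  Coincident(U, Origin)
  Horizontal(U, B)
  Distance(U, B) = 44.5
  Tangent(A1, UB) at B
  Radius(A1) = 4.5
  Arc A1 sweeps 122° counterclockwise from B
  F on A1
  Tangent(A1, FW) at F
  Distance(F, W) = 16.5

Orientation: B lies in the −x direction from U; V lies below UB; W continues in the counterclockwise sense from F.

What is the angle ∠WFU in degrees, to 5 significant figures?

66.110°

U is at the origin; U and B share the same y with |UB| = 44.5 and B on the −x side, so B = (-44.500, 0.0000). A1 meets UB tangentially, so VB is at right angles to UB, so V = B + (0, -4.5) = (-44.500, -4.5000). On A1, B sits at bearing 90° from V; a 122° counterclockwise sweep puts F at bearing 212°, so F = V + 4.5·(cos 212°, sin 212°) = (-48.316, -6.8846). The tangent condition forces VF to be normal to FW, so FW runs along (−sin 212°, cos 212°); with |FW| = 16.5, W = (-39.573, -20.877). Then cos ∠WFU = FW·FU / (|FW||FU|), giving 66.110°.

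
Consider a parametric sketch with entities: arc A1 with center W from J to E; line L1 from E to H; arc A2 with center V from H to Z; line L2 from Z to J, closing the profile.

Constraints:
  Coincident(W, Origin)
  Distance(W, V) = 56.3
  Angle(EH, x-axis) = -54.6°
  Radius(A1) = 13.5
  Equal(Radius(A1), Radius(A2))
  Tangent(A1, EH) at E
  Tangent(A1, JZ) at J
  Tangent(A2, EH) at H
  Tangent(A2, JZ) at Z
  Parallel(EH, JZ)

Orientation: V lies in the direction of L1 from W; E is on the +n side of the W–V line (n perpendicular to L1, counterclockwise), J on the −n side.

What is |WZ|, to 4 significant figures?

57.90

The slot axis is L1's direction at -54.6°, so u = (cos -54.6°, sin -54.6°) = (0.5793, -0.8151) and n = (−sin -54.6°, cos -54.6°) = (0.8151, 0.5793). W is at the origin and V lies 56.3 along u from W, so V = 56.3·u = (32.61, -45.89). Tangency of A1 to both parallel lines with radius 13.5 puts E and J at W ± 13.5·n: E = (11.00, 7.820), J = (-11.00, -7.820). Equal radii place H and Z the same way about V: H = V + 13.5·n = (43.62, -38.07), Z = V − 13.5·n = (21.61, -53.71). Then |WZ| = |Z − W| = 57.90.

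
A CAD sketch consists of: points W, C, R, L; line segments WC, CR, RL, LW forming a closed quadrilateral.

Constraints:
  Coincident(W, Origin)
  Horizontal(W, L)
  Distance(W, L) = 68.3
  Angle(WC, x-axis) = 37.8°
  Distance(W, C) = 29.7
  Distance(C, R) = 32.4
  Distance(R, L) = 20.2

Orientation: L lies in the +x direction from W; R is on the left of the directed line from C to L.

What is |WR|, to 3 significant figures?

58.0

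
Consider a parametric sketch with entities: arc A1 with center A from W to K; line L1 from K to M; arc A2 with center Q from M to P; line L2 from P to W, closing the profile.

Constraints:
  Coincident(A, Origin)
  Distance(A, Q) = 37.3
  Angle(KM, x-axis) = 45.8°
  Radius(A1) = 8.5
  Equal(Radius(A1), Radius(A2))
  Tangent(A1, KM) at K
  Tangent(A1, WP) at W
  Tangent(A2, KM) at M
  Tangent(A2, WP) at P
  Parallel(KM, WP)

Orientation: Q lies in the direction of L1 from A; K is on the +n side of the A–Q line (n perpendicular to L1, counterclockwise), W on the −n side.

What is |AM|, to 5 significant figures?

38.256

The slot axis is L1's direction at 45.8°, so u = (cos 45.8°, sin 45.8°) = (0.69717, 0.71691) and n = (−sin 45.8°, cos 45.8°) = (-0.71691, 0.69717). A is at the origin and Q lies 37.3 along u from A, so Q = 37.3·u = (26.004, 26.741). Tangency of A1 to both parallel lines with radius 8.5 puts K and W at A ± 8.5·n: K = (-6.0937, 5.9259), W = (6.0937, -5.9259). Equal radii place M and P the same way about Q: M = Q + 8.5·n = (19.911, 32.667), P = Q − 8.5·n = (32.098, 20.815). Then |AM| = |M − A| = 38.256.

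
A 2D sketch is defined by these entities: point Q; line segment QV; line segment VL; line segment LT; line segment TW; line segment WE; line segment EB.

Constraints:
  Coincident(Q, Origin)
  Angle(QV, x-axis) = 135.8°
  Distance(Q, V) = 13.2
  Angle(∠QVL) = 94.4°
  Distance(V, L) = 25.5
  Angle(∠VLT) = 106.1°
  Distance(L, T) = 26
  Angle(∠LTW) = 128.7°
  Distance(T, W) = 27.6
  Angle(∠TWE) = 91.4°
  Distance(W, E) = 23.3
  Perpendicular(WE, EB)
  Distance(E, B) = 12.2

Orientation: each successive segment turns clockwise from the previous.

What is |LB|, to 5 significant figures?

32.398

∠TWE = 91.4° gives WE at -163.60° from the x-axis; with |WE| = 23.3, E = (15.458, -14.895). The perpendicularity gives EB at right angles to WE, so EB runs at 106.40°; with |EB| = 12.2, B = (12.014, -3.1913). Then |LB| = |B − L| = 32.398.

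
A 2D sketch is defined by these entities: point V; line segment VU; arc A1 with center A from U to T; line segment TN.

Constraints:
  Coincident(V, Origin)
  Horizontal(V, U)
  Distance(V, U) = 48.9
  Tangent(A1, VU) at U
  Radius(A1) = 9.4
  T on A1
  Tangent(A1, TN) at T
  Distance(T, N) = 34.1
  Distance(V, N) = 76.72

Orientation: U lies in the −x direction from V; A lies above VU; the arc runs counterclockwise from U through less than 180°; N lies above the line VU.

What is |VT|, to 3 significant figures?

44.8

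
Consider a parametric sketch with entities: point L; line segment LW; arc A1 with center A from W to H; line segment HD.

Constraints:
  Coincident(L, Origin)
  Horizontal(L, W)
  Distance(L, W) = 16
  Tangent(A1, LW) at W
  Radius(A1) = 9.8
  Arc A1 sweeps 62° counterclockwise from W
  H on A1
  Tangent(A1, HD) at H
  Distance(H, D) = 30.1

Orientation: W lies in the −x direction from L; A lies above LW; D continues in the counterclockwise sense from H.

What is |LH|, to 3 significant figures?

9.00

L is at the origin; L and W share the same y with |LW| = 16.0 and W on the −x side, so W = (-16.0, 0.00). Since A1 is tangent to LW there, AW ⟂ LW, so A = W + (0, 9.8) = (-16.0, 9.80). On A1, W sits at bearing -90° from A; a 62° counterclockwise sweep puts H at bearing -28°, so H = A + 9.8·(cos -28°, sin -28°) = (-7.35, 5.20). Then |LH| = |H − L| = 9.00.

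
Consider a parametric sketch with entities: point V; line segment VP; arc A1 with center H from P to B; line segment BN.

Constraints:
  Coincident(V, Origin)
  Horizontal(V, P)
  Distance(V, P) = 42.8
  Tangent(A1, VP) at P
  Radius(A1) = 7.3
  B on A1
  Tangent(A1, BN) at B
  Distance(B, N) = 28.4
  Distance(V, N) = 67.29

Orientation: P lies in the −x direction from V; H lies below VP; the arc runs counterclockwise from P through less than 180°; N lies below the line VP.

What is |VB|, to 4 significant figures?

49.87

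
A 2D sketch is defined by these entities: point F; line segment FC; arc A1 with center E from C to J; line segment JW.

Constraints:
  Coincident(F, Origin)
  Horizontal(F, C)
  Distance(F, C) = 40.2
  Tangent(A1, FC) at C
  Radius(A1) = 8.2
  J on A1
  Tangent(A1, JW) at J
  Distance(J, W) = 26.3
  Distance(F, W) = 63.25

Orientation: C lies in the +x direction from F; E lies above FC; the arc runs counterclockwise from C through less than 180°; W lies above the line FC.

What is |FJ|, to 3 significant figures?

48.5

Checks: |EJ| = 8.200 ✓; ∠(EJ, JW) = 90.00° ✓; |JW| = 26.30 ✓; |FW| = 63.25 ✓.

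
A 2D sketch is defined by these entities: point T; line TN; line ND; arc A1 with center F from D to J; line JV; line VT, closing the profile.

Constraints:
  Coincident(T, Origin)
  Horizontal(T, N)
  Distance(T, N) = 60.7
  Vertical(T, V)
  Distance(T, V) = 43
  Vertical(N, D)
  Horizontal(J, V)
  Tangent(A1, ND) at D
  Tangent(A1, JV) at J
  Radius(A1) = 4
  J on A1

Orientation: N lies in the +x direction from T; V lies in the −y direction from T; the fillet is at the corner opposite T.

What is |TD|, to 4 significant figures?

72.15

T is at the origin; TN is horizontal with |TN| = 60.7 and N on the +x side, so N = (60.70, 0.000). T and V share the same x with |TV| = 43.0 and V on the −y side, so V = (0.000, -43.00). The virtual corner opposite T is at (60.70, -43.00). A1 meets ND tangentially, so FD is at right angles to ND and the tangent condition forces FJ to be normal to JV, with radius 4.0, so the center F sits 4.0 in from both sides at F = (56.70, -39.00). That places the tangent points at D = (60.70, -39.00) on ND and J = (56.70, -43.00) on JV. Then |TD| = |D − T| = 72.15.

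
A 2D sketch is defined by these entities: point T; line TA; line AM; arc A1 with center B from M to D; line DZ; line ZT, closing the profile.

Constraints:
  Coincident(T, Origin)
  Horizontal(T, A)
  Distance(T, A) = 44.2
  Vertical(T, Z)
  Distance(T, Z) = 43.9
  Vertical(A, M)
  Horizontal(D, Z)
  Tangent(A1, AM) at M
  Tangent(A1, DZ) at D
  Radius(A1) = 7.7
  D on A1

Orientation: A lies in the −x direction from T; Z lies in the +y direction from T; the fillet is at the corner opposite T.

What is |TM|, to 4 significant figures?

57.13

T is at the origin; T and A share the same y with |TA| = 44.2 and A on the −x side, so A = (-44.20, 0.000). TZ is vertical with |TZ| = 43.9 and Z on the +y side, so Z = (0.000, 43.90). The virtual corner opposite T is at (-44.20, 43.90). Tangency of A1 to AM means the radius BM is perpendicular to AM and the tangent condition forces BD to be normal to DZ, with radius 7.7, so the center B sits 7.7 in from both sides at B = (-36.50, 36.20). That places the tangent points at M = (-44.20, 36.20) on AM and D = (-36.50, 43.90) on DZ. Then |TM| = |M − T| = 57.13.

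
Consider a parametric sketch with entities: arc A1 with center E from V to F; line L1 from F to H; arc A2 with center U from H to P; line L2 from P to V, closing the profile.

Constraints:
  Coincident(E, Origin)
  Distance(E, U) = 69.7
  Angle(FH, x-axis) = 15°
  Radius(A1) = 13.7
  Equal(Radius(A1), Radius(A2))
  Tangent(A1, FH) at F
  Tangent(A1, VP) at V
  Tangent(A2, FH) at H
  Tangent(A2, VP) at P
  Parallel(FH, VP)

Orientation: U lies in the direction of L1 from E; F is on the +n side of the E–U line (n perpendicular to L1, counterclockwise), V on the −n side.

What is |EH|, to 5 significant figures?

71.034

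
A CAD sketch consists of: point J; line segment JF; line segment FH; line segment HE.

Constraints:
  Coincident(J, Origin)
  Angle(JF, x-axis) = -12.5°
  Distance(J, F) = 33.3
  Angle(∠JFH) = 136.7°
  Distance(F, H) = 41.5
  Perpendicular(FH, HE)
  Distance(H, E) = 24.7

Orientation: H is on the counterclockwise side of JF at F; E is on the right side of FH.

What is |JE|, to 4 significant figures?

81.12

J is at the origin; JF runs at -12.5° with length 33.3, so F = 33.3·(cos -12.5°, sin -12.5°) = (32.51, -7.207). ∠JFH = 136.7°, so FH runs at -12.5° + (180° − 136.7°) = 30.80° from the x-axis; with |FH| = 41.5, H = F + 41.5·(cos 30.80°, sin 30.80°) = (68.16, 14.04). FH ⟂ HE; with |HE| = 24.7 on the right of FH, E = H + 24.7·(0.5120, -0.8590) = (80.80, -7.174). Then |JE| = |E − J| = 81.12.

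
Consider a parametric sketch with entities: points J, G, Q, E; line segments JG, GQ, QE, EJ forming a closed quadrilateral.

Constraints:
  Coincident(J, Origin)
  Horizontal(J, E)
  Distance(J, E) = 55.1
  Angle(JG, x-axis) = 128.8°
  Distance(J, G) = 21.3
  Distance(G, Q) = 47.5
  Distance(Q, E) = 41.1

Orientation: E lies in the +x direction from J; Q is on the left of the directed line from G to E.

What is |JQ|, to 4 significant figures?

45.61

J is at the origin; J and E share the same y with |JE| = 55.1 and E in +x, so E = (55.1, 0). JG runs at 128.8° with |JG| = 21.3, so G = (-13.35, 16.60). Q is determined by |GQ| = 47.5 and |QE| = 41.1 together: it lies at the intersection of circle(G, 47.5) and circle(E, 41.1). With |GE| = 70.43, the foot of the radical line on GE is 39.24 from G and the perpendicular offset is √(47.5² − 39.24²) = 26.77. Taking the left-of-GE solution: Q = (31.10, 33.36).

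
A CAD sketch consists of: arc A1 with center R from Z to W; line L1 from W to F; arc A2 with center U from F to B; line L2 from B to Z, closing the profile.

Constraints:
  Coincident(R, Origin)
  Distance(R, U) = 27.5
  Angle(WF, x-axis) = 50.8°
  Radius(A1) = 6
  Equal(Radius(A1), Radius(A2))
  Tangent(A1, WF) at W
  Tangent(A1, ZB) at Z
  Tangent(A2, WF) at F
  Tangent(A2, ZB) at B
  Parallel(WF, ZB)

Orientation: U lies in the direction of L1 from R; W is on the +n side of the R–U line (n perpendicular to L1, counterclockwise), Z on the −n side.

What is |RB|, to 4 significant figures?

28.15

The slot axis is L1's direction at 50.8°, so u = (cos 50.8°, sin 50.8°) = (0.6320, 0.7749) and n = (−sin 50.8°, cos 50.8°) = (-0.7749, 0.6320). R is at the origin and U lies 27.5 along u from R, so U = 27.5·u = (17.38, 21.31). Tangency of A1 to both parallel lines with radius 6.0 puts W and Z at R ± 6.0·n: W = (-4.650, 3.792), Z = (4.650, -3.792). Equal radii place F and B the same way about U: F = U + 6.0·n = (12.73, 25.10), B = U − 6.0·n = (22.03, 17.52). Then |RB| = |B − R| = 28.15.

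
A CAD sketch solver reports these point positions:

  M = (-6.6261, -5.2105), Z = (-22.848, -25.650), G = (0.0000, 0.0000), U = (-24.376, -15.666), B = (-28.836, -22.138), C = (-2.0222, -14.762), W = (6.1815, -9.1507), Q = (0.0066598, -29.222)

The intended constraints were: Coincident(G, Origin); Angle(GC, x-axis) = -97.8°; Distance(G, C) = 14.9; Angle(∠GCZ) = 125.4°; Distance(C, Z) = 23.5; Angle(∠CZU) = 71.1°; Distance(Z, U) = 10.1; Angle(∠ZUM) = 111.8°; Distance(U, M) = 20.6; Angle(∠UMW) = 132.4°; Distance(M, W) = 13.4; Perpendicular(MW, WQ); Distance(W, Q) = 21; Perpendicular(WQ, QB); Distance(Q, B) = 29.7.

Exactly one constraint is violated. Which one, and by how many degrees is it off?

Perpendicular(WQ, QB) — off by 3.30°.

G = (0.00, 0.00) ✓; GC at -97.80° ✓; |GC| = 14.90 ✓; ∠GCZ = 125.4° ✓; |CZ| = 23.50 ✓; ∠CZU = 71.10° ✓; |ZU| = 10.10 ✓; ∠ZUM = 111.8° ✓; |UM| = 20.60 ✓; ∠UMW = 132.4° ✓; |MW| = 13.40 ✓; ∠(MW, WQ) = 90.00° ✓; |WQ| = 21.00 ✓; ∠(WQ, QB) = 86.70° ✗; |QB| = 29.70 ✓.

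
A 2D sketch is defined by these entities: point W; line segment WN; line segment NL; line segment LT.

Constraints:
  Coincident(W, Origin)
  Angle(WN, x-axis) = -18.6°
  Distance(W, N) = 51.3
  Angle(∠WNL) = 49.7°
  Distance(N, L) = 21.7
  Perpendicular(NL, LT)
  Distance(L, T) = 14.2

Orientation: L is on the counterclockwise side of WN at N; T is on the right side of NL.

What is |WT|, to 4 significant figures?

54.55

W is at the origin; WN runs at -18.6° with length 51.3, so N = 51.3·(cos -18.6°, sin -18.6°) = (48.62, -16.36). ∠WNL = 49.7°, so NL runs at -18.6° + (180° − 49.7°) = 111.7° from the x-axis; with |NL| = 21.7, L = N + 21.7·(cos 111.7°, sin 111.7°) = (40.60, 3.800). The perpendicularity gives LT at right angles to NL; with |LT| = 14.2 on the right of NL, T = L + 14.2·(0.9291, 0.3697) = (53.79, 9.050). Then |WT| = |T − W| = 54.55.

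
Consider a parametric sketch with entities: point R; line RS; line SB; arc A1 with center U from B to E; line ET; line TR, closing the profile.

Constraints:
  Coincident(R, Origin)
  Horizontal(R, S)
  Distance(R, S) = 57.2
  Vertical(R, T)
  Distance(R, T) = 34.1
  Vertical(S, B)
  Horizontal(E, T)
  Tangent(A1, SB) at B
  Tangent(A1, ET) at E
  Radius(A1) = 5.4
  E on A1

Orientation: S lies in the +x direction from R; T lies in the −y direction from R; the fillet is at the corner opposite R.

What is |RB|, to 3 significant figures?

64.0

The virtual corner opposite R is at (57.2, -34.1). Since A1 is tangent to SB there, UB ⟂ SB and A1 meets ET tangentially, so UE is at right angles to ET, with radius 5.4, so the center U sits 5.4 in from both sides at U = (51.8, -28.7). That places the tangent points at B = (57.2, -28.7) on SB and E = (51.8, -34.1) on ET. Then |RB| = |B − R| = 64.0.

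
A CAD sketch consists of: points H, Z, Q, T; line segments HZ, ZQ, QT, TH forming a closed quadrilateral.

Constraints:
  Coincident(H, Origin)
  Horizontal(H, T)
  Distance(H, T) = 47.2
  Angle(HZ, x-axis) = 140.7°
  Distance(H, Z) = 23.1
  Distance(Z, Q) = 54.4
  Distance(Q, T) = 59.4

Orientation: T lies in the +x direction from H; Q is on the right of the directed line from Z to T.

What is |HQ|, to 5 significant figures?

36.604

H is at the origin; HT is horizontal with |HT| = 47.2 and T in +x, so T = (47.2, 0). HZ runs at 140.7° with |HZ| = 23.1, so Z = (-17.876, 14.631). Q is determined by |ZQ| = 54.4 and |QT| = 59.4 together: it lies at the intersection of circle(Z, 54.4) and circle(T, 59.4). With |ZT| = 66.700, the foot of the radical line on ZT is 29.085 from Z and the perpendicular offset is √(54.4² − 29.085²) = 45.972. Taking the right-of-ZT solution: Q = (0.41640, -36.601).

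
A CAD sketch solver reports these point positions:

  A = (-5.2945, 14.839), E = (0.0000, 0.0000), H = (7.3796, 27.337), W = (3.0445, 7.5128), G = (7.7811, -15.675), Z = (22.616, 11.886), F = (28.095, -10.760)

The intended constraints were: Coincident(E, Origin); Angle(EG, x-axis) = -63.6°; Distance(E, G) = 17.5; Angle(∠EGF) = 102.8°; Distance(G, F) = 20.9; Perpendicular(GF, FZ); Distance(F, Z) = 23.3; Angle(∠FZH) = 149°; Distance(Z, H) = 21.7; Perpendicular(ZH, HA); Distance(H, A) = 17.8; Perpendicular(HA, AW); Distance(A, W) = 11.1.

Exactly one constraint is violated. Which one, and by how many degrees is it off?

Perpendicular(HA, AW) — off by 4.10°.

E = (0.00, 0.00) ✓; EG at -63.60° ✓; |EG| = 17.50 ✓; ∠EGF = 102.8° ✓; |GF| = 20.90 ✓; ∠(GF, FZ) = 90.00° ✓; |FZ| = 23.30 ✓; ∠FZH = 149.0° ✓; |ZH| = 21.70 ✓; ∠(ZH, HA) = 90.00° ✓; |HA| = 17.80 ✓; ∠(HA, AW) = 94.10° ✗; |AW| = 11.10 ✓.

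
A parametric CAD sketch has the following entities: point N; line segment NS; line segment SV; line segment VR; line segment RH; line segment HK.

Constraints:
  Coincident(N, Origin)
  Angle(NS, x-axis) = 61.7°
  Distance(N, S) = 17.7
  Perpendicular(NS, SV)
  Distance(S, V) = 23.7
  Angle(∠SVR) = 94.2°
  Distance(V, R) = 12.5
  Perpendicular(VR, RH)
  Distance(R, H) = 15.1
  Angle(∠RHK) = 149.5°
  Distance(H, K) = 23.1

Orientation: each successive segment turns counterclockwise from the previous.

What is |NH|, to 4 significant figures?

10.41

∠SVR = 94.2° gives VR at -122.5° from the x-axis; with |VR| = 12.5, R = (-19.19, 16.28). VR ⟂ RH, so RH runs at -32.50°; with |RH| = 15.1, H = (-6.457, 8.165). Then |NH| = |H − N| = 10.41.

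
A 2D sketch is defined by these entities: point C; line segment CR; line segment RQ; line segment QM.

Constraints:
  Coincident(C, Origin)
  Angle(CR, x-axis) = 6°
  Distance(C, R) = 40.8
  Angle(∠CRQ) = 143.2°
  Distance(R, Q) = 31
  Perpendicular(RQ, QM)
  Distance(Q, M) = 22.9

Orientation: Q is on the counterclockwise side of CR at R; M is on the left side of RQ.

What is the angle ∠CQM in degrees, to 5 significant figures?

69.000°

∠CRQ = 143.2°, so RQ runs at 6.0° + (180° − 143.2°) = 42.800° from the x-axis; with |RQ| = 31.0, Q = R + 31.0·(cos 42.800°, sin 42.800°) = (63.322, 25.327). RQ is perpendicular to QM; with |QM| = 22.9 on the left of RQ, M = Q + 22.9·(-0.67944, 0.73373) = (47.763, 42.130). Then cos ∠CQM = QC·QM / (|QC||QM|), giving 69.000°.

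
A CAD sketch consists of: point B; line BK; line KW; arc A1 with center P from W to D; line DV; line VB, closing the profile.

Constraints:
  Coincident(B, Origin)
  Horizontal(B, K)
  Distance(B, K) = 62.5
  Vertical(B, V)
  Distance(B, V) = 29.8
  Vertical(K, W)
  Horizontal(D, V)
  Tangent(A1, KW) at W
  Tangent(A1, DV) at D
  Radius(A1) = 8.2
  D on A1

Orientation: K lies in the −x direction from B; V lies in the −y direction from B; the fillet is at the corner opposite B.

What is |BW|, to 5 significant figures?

66.127

B is at the origin; BK is horizontal with |BK| = 62.5 and K on the −x side, so K = (-62.500, 0.0000). BV is vertical with |BV| = 29.8 and V on the −y side, so V = (0.0000, -29.800). The virtual corner opposite B is at (-62.500, -29.800). The tangent condition forces PW to be normal to KW and since A1 is tangent to DV there, PD ⟂ DV, with radius 8.2, so the center P sits 8.2 in from both sides at P = (-54.300, -21.600). That places the tangent points at W = (-62.500, -21.600) on KW and D = (-54.300, -29.800) on DV. Then |BW| = |W − B| = 66.127.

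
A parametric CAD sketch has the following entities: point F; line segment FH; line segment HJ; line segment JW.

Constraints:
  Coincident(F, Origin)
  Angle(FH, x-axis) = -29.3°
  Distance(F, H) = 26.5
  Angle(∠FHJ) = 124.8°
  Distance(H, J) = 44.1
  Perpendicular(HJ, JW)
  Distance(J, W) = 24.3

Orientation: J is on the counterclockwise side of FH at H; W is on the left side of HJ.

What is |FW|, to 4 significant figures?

59.28

∠FHJ = 124.8°, so HJ runs at -29.3° + (180° − 124.8°) = 25.90° from the x-axis; with |HJ| = 44.1, J = H + 44.1·(cos 25.90°, sin 25.90°) = (62.78, 6.294). The perpendicularity gives JW at right angles to HJ; with |JW| = 24.3 on the left of HJ, W = J + 24.3·(-0.4368, 0.8996) = (52.17, 28.15). Then |FW| = |W − F| = 59.28.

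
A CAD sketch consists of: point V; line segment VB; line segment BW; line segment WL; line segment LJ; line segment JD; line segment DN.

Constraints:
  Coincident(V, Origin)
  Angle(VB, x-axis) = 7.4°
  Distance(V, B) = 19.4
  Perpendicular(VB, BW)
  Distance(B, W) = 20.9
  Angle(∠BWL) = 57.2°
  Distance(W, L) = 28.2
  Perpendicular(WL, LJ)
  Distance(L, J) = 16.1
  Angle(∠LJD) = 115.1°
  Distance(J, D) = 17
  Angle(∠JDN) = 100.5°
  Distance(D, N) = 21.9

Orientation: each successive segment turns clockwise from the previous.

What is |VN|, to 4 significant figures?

27.62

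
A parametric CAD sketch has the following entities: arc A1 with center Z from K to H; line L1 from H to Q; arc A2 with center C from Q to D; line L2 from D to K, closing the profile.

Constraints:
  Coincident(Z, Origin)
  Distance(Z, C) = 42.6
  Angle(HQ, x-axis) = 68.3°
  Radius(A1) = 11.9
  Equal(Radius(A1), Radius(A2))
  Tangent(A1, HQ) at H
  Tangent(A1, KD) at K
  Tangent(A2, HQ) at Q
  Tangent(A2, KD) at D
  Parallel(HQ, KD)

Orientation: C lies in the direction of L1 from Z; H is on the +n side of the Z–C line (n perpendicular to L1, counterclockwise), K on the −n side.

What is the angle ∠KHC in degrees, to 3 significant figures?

74.4°

The slot axis is L1's direction at 68.3°, so u = (cos 68.3°, sin 68.3°) = (0.370, 0.929) and n = (−sin 68.3°, cos 68.3°) = (-0.929, 0.370). Z is at the origin and C lies 42.6 along u from Z, so C = 42.6·u = (15.8, 39.6). Tangency of A1 to both parallel lines with radius 11.9 puts H and K at Z ± 11.9·n: H = (-11.1, 4.40), K = (11.1, -4.40). Then cos ∠KHC = HK·HC / (|HK||HC|), giving 74.4°.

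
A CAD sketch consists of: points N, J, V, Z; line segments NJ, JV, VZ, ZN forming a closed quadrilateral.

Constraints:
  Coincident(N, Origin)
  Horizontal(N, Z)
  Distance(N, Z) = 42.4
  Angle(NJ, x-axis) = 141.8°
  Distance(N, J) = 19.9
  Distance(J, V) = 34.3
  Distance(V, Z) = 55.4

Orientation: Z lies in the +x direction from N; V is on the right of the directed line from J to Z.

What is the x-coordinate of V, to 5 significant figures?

-8.7443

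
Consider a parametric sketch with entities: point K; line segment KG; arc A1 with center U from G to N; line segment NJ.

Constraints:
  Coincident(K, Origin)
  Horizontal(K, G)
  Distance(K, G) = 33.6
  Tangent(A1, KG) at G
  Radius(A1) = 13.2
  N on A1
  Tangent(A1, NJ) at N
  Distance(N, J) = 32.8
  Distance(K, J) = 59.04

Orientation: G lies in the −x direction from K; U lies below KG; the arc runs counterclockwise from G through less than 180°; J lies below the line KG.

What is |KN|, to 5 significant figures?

49.299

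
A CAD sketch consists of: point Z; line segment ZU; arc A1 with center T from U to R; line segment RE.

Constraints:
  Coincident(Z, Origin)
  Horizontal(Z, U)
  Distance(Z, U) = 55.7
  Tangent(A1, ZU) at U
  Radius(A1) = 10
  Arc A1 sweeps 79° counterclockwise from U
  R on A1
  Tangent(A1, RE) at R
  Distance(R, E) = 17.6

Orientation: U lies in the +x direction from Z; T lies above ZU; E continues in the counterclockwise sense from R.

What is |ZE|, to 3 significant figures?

73.4

Z is at the origin; ZU is horizontal with |ZU| = 55.7 and U on the +x side, so U = (55.7, 0.00). A1 meets ZU tangentially, so TU is at right angles to ZU, so T = U + (0, 10) = (55.7, 10.0). On A1, U sits at bearing -90° from T; a 79° counterclockwise sweep puts R at bearing -11°, so R = T + 10.0·(cos -11°, sin -11°) = (65.5, 8.09). The tangent condition forces TR to be normal to RE, so RE runs along (−sin -11°, cos -11°); with |RE| = 17.6, E = (68.9, 25.4). Then |ZE| = |E − Z| = 73.4.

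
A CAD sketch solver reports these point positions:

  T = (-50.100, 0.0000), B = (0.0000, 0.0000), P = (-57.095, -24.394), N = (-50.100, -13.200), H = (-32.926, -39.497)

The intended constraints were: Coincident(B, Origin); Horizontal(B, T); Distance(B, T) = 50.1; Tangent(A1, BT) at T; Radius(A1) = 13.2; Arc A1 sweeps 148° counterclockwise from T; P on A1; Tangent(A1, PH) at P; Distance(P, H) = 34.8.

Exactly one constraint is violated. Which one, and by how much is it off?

Distance(P, H) = 34.8 — off by 6.30.

B = (0.00, 0.00) ✓; B.y = 0.00, T.y = 0.00 ✓; |BT| = 50.10 ✓; ∠(NT, TB) = 90.00° ✓; |NT| = 13.20 ✓; bearing(N→P) − bearing(N→T) = 148.0° ✓; |NP| = 13.20 ✓; ∠(NP, PH) = 90.00° ✓; |PH| = 28.50 ✗.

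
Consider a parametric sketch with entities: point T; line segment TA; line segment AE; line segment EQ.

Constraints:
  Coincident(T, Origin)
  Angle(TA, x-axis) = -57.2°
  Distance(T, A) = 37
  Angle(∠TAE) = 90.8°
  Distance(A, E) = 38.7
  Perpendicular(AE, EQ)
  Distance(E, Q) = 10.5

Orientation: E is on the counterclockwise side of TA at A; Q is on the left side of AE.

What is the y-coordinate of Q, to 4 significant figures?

-1.689

T is at the origin; TA runs at -57.2° with length 37.0, so A = 37.0·(cos -57.2°, sin -57.2°) = (20.04, -31.10). ∠TAE = 90.8°, so AE runs at -57.2° + (180° − 90.8°) = 32.00° from the x-axis; with |AE| = 38.7, E = A + 38.7·(cos 32.00°, sin 32.00°) = (52.86, -10.59). AE ⟂ EQ; with |EQ| = 10.5 on the left of AE, Q = E + 10.5·(-0.5299, 0.8480) = (47.30, -1.689). So Q.y = -1.689.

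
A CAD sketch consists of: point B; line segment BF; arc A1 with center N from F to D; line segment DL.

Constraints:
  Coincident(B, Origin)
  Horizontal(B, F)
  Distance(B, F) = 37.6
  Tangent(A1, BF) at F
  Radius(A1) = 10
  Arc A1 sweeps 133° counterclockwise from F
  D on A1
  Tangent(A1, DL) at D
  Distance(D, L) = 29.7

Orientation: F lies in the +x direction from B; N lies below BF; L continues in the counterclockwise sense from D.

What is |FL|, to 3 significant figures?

40.7

B is at the origin; B and F share the same y with |BF| = 37.6 and F on the +x side, so F = (37.6, 0.00). A1 meets BF tangentially, so NF is at right angles to BF, so N = F + (0, -10) = (37.6, -10.0). On A1, F sits at bearing 90° from N; a 133° counterclockwise sweep puts D at bearing 223°, so D = N + 10.0·(cos 223°, sin 223°) = (30.3, -16.8). Since A1 is tangent to DL there, ND ⟂ DL, so DL runs along (−sin 223°, cos 223°); with |DL| = 29.7, L = (50.5, -38.5). Then |FL| = |L − F| = 40.7.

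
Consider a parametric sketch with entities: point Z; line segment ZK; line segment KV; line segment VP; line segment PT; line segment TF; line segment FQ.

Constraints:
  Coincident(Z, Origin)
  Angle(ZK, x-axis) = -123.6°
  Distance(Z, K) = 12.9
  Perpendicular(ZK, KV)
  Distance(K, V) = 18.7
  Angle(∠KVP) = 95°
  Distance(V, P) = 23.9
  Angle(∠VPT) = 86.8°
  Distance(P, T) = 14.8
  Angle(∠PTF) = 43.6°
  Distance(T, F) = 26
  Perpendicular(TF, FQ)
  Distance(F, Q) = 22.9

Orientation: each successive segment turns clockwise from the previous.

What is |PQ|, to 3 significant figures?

19.9

∠PTF = 43.6° gives TF at -168° from the x-axis; with |TF| = 26.0, F = (-24.1, 7.47). The perpendicularity gives FQ at right angles to TF, so FQ runs at 102°; with |FQ| = 22.9, Q = (-28.8, 29.9). Then |PQ| = |Q − P| = 19.9.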